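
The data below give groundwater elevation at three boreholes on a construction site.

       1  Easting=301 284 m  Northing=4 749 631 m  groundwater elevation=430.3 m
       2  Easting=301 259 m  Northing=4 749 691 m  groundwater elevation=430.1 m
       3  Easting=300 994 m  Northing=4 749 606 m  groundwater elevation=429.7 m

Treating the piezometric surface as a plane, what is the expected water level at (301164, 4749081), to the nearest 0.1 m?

Taking 1 as reference: 2−1 = (-25, 60, -0.2); 3−1 = (-290, -25, -0.6).
Determinant of the coordinate differences = (-25)·(-25) − (-290)·60 = 18025.
∂h/∂x = [(-0.2)·(-25) − (-0.6)·60] / 18025 = +0.002275
∂h/∂y = [(-25)·(-0.6) − (-290)·(-0.2)] / 18025 = -0.002386
h(301164, 4749081) = 430.3 + (+0.002275)·(-120) + (-0.002386)·(-550) = 430.3 -0.273 +1.312 = 431.339 m.

431.3 m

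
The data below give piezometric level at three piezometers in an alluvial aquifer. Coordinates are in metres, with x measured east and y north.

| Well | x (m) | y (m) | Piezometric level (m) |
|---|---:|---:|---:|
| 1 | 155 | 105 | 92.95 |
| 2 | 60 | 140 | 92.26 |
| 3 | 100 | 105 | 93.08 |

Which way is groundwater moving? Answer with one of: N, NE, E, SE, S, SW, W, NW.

With h = a·x + b·y + c and 1 as origin, the differences give:
  (-95)·a + 35·b = -0.69
  (-55)·a + 0·b = +0.13
Eliminate b (×0 and ×35, subtract): 1925·a = -4.550 → a = ∂h/∂x = -0.002364
Back-substitute: b = ∂h/∂y = -0.02613.
Flow = −∇h = (+0.002364 east, +0.02613 north), which points north.

N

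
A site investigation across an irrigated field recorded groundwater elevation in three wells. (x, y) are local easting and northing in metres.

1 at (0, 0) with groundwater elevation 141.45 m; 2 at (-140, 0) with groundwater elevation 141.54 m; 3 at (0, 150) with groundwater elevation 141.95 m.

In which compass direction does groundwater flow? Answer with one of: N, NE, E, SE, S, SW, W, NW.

S

∂h/∂x = (141.54 − 141.45) / (-140 − 0) = -0.0006429
∂h/∂y = (141.95 − 141.45) / (150 − 0) = +0.003333
Flow = −∇h = (+0.0006429 east, -0.003333 north), which points south.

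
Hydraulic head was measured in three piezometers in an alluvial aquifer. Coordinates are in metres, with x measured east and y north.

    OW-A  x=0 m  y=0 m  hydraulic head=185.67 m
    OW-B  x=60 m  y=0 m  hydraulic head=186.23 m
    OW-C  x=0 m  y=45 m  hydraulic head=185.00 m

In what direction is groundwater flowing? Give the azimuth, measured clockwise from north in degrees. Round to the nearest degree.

328°

∂h/∂x = (186.23 − 185.67) / (60 − 0) = +0.009333
∂h/∂y = (185.00 − 185.67) / (45 − 0) = -0.01489
Flow direction (−∇h) has components (-0.009333 E, +0.01489 N).
Azimuth = atan2(E, N) = atan2(-0.009333, +0.01489) = 327.9° ≈ 328°.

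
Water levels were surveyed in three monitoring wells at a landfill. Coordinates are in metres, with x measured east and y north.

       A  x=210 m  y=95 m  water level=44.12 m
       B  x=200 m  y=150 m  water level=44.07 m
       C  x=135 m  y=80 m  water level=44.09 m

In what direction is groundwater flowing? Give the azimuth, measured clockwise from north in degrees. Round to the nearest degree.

Differences from A: to B (Δx, Δy, Δh) = (-10, 55, -0.05); to C = (-75, -15, -0.03).
Determinant of the coordinate differences = (-10)·(-15) − (-75)·55 = 4275.
∂h/∂x = [(-0.05)·(-15) − (-0.03)·55] / 4275 = +0.0005614
∂h/∂y = [(-10)·(-0.03) − (-75)·(-0.05)] / 4275 = -0.0008070
Flow direction (−∇h) has components (-0.0005614 E, +0.0008070 N).
Azimuth = atan2(E, N) = atan2(-0.0005614, +0.0008070) = 325.2° ≈ 325°.

325°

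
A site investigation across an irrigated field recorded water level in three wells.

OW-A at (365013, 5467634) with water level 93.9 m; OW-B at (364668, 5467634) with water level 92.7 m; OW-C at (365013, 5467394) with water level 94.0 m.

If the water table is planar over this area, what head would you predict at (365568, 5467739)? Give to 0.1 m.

∂h/∂x = (92.7 − 93.9) / (364668 − 365013) = +0.003478
∂h/∂y = (94.0 − 93.9) / (5467394 − 5467634) = -0.0004167
h(365568, 5467739) = 93.9 + (+0.003478)·(555) + (-0.0004167)·(105) = 93.9 +1.930 -0.044 = 95.787 m.

95.8 m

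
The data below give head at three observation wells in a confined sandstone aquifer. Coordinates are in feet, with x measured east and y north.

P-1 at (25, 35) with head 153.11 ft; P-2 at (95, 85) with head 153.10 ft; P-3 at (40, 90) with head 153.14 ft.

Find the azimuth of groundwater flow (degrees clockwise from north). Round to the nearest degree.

Taking P-1 as reference: P-2−P-1 = (70, 50, -0.01); P-3−P-1 = (15, 55, +0.03).
Solve a·Δx + b·Δy = Δh: det = 70·55 − 15·50 = 3100.
∂h/∂x = [(-0.01)·55 − (+0.03)·50] / 3100 = -0.0006613
∂h/∂y = [70·(+0.03) − 15·(-0.01)] / 3100 = +0.0007258
Flow direction (−∇h) has components (+0.0006613 E, -0.0007258 N).
Azimuth = atan2(E, N) = atan2(+0.0006613, -0.0007258) = 137.7° ≈ 138°.

138°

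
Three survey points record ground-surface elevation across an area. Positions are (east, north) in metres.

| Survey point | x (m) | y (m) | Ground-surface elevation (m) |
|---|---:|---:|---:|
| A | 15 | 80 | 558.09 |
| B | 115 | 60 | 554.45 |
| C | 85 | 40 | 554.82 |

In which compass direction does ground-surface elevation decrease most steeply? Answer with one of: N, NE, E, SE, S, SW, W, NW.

With z = a·x + b·y + c and A as origin, the differences give:
  100·a + (-20)·b = -3.64
  70·a + (-40)·b = -3.27
Eliminate b (×(-40) and ×(-20), subtract): -2600·a = 80.200 → a = ∂z/∂x = -0.03085
Back-substitute: b = ∂z/∂y = +0.02777.
Steepest decrease is along −∇f = (+0.03085 E, -0.02777 N) → southeast.

SE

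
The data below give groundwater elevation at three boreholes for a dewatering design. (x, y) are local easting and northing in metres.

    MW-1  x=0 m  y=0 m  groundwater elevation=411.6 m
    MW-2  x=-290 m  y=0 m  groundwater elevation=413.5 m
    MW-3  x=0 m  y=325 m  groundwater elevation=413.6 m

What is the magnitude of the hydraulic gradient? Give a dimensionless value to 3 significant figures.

0.00899

∂h/∂x = (413.5 − 411.6) / (-290 − 0) = -0.006552
∂h/∂y = (413.6 − 411.6) / (325 − 0) = +0.006154
|∇h| = √(-0.006552² + 0.006154²) = 0.008989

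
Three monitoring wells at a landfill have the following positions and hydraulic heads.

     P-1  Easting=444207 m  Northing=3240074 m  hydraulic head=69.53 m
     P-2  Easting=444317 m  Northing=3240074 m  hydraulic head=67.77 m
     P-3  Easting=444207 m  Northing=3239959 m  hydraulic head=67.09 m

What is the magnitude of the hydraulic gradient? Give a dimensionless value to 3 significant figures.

0.0266

∂h/∂x = (67.77 − 69.53) / (444317 − 444207) = -0.01600
∂h/∂y = (67.09 − 69.53) / (3239959 − 3240074) = +0.02122
|∇h| = √(-0.01600² + 0.02122²) = 0.02658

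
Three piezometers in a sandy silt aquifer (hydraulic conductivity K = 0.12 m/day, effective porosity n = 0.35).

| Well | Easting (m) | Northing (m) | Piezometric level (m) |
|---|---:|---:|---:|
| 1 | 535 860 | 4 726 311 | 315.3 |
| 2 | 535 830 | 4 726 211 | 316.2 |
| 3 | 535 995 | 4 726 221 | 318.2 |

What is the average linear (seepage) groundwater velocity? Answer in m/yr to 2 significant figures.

2.3 m/yr

Differences from 1: to 2 (Δx, Δy, Δh) = (-30, -100, +0.9); to 3 = (135, -90, +2.9).
Solve a·Δx + b·Δy = Δh: det = (-30)·(-90) − 135·(-100) = 16200.
∂h/∂x = [(+0.9)·(-90) − (+2.9)·(-100)] / 16200 = +0.01290
∂h/∂y = [(-30)·(+2.9) − 135·(+0.9)] / 16200 = -0.01287
|∇h| = √(0.01290² + -0.01287²) = 0.01822
Seepage velocity v = K·i/n = 0.12 × 0.01822 / 0.35 = 0.006247 m/day = 2.282 m/yr.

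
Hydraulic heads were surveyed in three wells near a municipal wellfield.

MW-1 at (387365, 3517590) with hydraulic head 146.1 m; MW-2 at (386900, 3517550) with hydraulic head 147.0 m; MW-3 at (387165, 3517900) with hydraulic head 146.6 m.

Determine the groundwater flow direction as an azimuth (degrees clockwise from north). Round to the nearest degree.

100°

Taking MW-1 as reference: MW-2−MW-1 = (-465, -40, +0.9); MW-3−MW-1 = (-200, 310, +0.5).
Determinant of the coordinate differences = (-465)·310 − (-200)·(-40) = -152150.
∂h/∂x = [(+0.9)·310 − (+0.5)·(-40)] / -152150 = -0.001965
∂h/∂y = [(-465)·(+0.5) − (-200)·(+0.9)] / -152150 = +0.0003451
Flow direction (−∇h) has components (+0.001965 E, -0.0003451 N).
Azimuth = atan2(E, N) = atan2(+0.001965, -0.0003451) = 100.0° ≈ 100°.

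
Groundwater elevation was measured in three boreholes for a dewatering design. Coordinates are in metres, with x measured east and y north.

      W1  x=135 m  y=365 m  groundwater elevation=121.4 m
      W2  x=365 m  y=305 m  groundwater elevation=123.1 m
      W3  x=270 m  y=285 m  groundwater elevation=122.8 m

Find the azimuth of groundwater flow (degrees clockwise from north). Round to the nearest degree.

331°

With h = a·x + b·y + c and W1 as origin, the differences give:
  230·a + (-60)·b = +1.7
  135·a + (-80)·b = +1.4
Eliminate b (×(-80) and ×(-60), subtract): -10300·a = -52.00 → a = ∂h/∂x = +0.005049
Back-substitute: b = ∂h/∂y = -0.008981.
Flow direction (−∇h) has components (-0.005049 E, +0.008981 N).
Azimuth = atan2(E, N) = atan2(-0.005049, +0.008981) = 330.7° ≈ 331°.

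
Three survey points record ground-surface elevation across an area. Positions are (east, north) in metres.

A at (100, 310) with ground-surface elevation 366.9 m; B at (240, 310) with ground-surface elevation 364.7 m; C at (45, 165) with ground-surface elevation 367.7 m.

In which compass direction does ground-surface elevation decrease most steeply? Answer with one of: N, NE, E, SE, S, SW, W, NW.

E

Taking A as reference: B−A = (140, 0, -2.2); C−A = (-55, -145, +0.8).
Solve a·Δx + b·Δy = Δz: det = 140·(-145) − (-55)·0 = -20300.
∂z/∂x = [(-2.2)·(-145) − (+0.8)·0] / -20300 = -0.01571
∂z/∂y = [140·(+0.8) − (-55)·(-2.2)] / -20300 = +0.0004433
Steepest decrease is along −∇f = (+0.01571 E, -0.0004433 N) → east.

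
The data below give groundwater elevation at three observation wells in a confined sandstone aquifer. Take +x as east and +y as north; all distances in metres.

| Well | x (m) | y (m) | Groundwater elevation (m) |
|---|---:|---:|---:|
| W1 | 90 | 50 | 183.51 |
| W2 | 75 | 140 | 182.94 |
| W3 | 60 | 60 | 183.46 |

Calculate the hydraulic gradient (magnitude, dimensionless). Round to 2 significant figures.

0.0064

Differences from W1: to W2 (Δx, Δy, Δh) = (-15, 90, -0.57); to W3 = (-30, 10, -0.05).
Solve a·Δx + b·Δy = Δh: det = (-15)·10 − (-30)·90 = 2550.
∂h/∂x = [(-0.57)·10 − (-0.05)·90] / 2550 = -0.0004706
∂h/∂y = [(-15)·(-0.05) − (-30)·(-0.57)] / 2550 = -0.006412
|∇h| = √(-0.0004706² + -0.006412²) = 0.006429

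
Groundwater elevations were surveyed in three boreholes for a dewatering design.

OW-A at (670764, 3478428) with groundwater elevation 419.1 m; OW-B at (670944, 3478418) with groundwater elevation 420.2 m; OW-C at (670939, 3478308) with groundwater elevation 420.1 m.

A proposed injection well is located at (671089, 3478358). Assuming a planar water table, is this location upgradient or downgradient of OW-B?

upgradient

Taking OW-A as reference: OW-B−OW-A = (180, -10, +1.1); OW-C−OW-A = (175, -120, +1.0).
Solve a·Δx + b·Δy = Δh: det = 180·(-120) − 175·(-10) = -19850.
∂h/∂x = [(+1.1)·(-120) − (+1.0)·(-10)] / -19850 = +0.006146
∂h/∂y = [180·(+1.0) − 175·(+1.1)] / -19850 = +0.0006297
Head at (671089, 3478358) = 419.1 + (+0.006146)·(325) + (+0.0006297)·(-70) = 421.05 m.
That is higher than the 420.2 m at OW-B, so the point is upgradient.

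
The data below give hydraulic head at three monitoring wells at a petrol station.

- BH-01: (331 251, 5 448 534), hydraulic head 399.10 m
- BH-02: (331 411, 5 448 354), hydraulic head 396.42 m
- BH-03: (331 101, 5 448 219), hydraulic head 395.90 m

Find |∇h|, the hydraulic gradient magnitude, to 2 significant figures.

Taking BH-01 as reference: BH-02−BH-01 = (160, -180, -2.68); BH-03−BH-01 = (-150, -315, -3.20).
Solve a·Δx + b·Δy = Δh: det = 160·(-315) − (-150)·(-180) = -77400.
∂h/∂x = [(-2.68)·(-315) − (-3.20)·(-180)] / -77400 = -0.003465
∂h/∂y = [160·(-3.20) − (-150)·(-2.68)] / -77400 = +0.01181
|∇h| = √(-0.003465² + 0.01181²) = 0.01231

0.012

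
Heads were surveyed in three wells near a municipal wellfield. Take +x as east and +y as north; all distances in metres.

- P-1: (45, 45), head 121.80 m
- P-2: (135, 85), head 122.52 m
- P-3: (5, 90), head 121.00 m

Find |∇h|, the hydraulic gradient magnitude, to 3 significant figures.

0.0137

Differences from P-1: to P-2 (Δx, Δy, Δh) = (90, 40, +0.72); to P-3 = (-40, 45, -0.80).
Solve a·Δx + b·Δy = Δh: det = 90·45 − (-40)·40 = 5650.
∂h/∂x = [(+0.72)·45 − (-0.80)·40] / 5650 = +0.01140
∂h/∂y = [90·(-0.80) − (-40)·(+0.72)] / 5650 = -0.007646
|∇h| = √(0.01140² + -0.007646²) = 0.01373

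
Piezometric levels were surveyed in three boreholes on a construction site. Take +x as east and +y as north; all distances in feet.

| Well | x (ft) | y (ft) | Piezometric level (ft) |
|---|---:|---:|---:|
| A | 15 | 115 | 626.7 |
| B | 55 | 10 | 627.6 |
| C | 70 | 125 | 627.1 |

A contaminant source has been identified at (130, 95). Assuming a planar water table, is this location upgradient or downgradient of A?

Differences from A: to B (Δx, Δy, Δh) = (40, -105, +0.9); to C = (55, 10, +0.4).
Determinant of the coordinate differences = 40·10 − 55·(-105) = 6175.
∂h/∂x = [(+0.9)·10 − (+0.4)·(-105)] / 6175 = +0.008259
∂h/∂y = [40·(+0.4) − 55·(+0.9)] / 6175 = -0.005425
Head at (130, 95) = 626.7 + (+0.008259)·(115) + (-0.005425)·(-20) = 627.76 ft.
That is higher than the 626.7 ft at A, so the point is upgradient.

upgradient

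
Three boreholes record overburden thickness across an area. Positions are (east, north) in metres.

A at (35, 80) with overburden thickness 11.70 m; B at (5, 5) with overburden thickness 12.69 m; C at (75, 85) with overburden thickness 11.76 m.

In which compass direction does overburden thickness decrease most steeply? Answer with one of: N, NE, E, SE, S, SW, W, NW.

With d = a·x + b·y + c and A as origin, the differences give:
  (-30)·a + (-75)·b = +0.99
  40·a + 5·b = +0.06
Eliminate b (×5 and ×(-75), subtract): 2850·a = 9.450 → a = ∂d/∂x = +0.003316
Back-substitute: b = ∂d/∂y = -0.01453.
Steepest decrease is along −∇f = (-0.003316 E, +0.01453 N) → north.

N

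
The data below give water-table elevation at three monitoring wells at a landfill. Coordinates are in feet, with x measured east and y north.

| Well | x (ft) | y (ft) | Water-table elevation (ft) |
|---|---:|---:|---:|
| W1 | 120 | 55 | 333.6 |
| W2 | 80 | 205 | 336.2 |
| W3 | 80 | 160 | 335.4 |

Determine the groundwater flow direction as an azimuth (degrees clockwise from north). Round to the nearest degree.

Differences from W1: to W2 (Δx, Δy, Δh) = (-40, 150, +2.6); to W3 = (-40, 105, +1.8).
Solve a·Δx + b·Δy = Δh: det = (-40)·105 − (-40)·150 = 1800.
∂h/∂x = [(+2.6)·105 − (+1.8)·150] / 1800 = +0.001667
∂h/∂y = [(-40)·(+1.8) − (-40)·(+2.6)] / 1800 = +0.01778
Flow direction (−∇h) has components (-0.001667 E, -0.01778 N).
Azimuth = atan2(E, N) = atan2(-0.001667, -0.01778) = 185.4° ≈ 185°.

185°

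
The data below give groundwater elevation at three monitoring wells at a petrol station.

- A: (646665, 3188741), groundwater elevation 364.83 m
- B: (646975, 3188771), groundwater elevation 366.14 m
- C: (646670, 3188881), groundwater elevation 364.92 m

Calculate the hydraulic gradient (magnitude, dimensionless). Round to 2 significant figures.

0.0042

With h = a·x + b·y + c and A as origin, the differences give:
  310·a + 30·b = +1.31
  5·a + 140·b = +0.09
Eliminate b (×140 and ×30, subtract): 43250·a = 180.700 → a = ∂h/∂x = +0.004178
Back-substitute: b = ∂h/∂y = +0.0004936.
|∇h| = √(0.004178² + 0.0004936²) = 0.004207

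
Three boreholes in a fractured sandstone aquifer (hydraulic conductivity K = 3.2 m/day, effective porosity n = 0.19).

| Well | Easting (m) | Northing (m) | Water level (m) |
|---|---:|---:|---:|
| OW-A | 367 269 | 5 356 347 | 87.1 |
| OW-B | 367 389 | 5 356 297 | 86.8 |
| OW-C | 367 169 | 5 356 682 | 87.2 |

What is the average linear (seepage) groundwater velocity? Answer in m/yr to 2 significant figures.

17 m/yr

Differences from OW-A: to OW-B (Δx, Δy, Δh) = (120, -50, -0.3); to OW-C = (-100, 335, +0.1).
Determinant of the coordinate differences = 120·335 − (-100)·(-50) = 35200.
∂h/∂x = [(-0.3)·335 − (+0.1)·(-50)] / 35200 = -0.002713
∂h/∂y = [120·(+0.1) − (-100)·(-0.3)] / 35200 = -0.0005114
|∇h| = √(-0.002713² + -0.0005114²) = 0.002761
Seepage velocity v = K·i/n = 3.2 × 0.002761 / 0.19 = 0.0465 m/day = 16.98 m/yr.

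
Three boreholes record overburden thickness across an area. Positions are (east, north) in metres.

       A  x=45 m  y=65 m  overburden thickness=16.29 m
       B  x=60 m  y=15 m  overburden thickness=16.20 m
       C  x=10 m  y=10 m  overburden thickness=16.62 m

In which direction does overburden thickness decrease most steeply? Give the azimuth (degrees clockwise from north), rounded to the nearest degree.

085°

Differences from A: to B (Δx, Δy, Δh) = (15, -50, -0.09); to C = (-35, -55, +0.33).
Solve a·Δx + b·Δy = Δd: det = 15·(-55) − (-35)·(-50) = -2575.
∂d/∂x = [(-0.09)·(-55) − (+0.33)·(-50)] / -2575 = -0.008330
∂d/∂y = [15·(+0.33) − (-35)·(-0.09)] / -2575 = -0.0006990
Steepest decrease is along −∇f: components (+0.008330 E, +0.0006990 N).
Azimuth = atan2(+0.008330, +0.0006990) = 85.2° ≈ 085°.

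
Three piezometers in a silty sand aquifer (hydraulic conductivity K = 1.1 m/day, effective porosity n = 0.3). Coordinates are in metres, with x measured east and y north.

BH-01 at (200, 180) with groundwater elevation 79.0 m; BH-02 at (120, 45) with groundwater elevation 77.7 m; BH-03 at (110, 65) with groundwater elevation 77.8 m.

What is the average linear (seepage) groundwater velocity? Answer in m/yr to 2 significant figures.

11 m/yr

With h = a·x + b·y + c and BH-01 as origin, the differences give:
  (-80)·a + (-135)·b = -1.3
  (-90)·a + (-115)·b = -1.2
Eliminate b (×(-115) and ×(-135), subtract): -2950·a = -12.50 → a = ∂h/∂x = +0.004237
Back-substitute: b = ∂h/∂y = +0.007119.
|∇h| = √(0.004237² + 0.007119²) = 0.008284
Seepage velocity v = K·i/n = 1.1 × 0.008284 / 0.3 = 0.03037 m/day = 11.09 m/yr.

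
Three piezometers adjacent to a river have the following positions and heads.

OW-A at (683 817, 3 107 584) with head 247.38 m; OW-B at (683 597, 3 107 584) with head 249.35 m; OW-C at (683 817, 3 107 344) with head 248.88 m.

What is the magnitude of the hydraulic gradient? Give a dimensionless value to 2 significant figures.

∂h/∂x = (249.35 − 247.38) / (683597 − 683817) = -0.008955
∂h/∂y = (248.88 − 247.38) / (3107344 − 3107584) = -0.006250
|∇h| = √(-0.008955² + -0.006250²) = 0.01092

0.011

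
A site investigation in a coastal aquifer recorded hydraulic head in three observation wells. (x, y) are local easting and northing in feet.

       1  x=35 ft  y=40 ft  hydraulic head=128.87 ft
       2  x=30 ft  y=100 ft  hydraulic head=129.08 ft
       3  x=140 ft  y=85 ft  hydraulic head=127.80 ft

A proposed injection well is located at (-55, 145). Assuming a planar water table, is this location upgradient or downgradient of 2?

upgradient

Three-point gradient (reference 1): Δ to 2 = (-5, 60, +0.21), Δ to 3 = (105, 45, -1.07).
∂h/∂x = -0.01129, ∂h/∂y = +0.002559 (det = -6525).
Head at (-55, 145) = 128.87 + (-0.01129)·(-90) + (+0.002559)·(105) = 130.15 ft.
That is higher than the 129.08 ft at 2, so the point is upgradient.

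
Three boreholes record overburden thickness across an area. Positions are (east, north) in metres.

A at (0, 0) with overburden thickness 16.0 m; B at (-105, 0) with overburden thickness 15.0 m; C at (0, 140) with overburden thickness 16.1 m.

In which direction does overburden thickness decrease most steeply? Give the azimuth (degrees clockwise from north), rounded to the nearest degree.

266°

∂d/∂x = (15.0 − 16.0) / (-105 − 0) = +0.009524
∂d/∂y = (16.1 − 16.0) / (140 − 0) = +0.0007143
Steepest decrease is along −∇f: components (-0.009524 E, -0.0007143 N).
Azimuth = atan2(-0.009524, -0.0007143) = 265.7° ≈ 266°.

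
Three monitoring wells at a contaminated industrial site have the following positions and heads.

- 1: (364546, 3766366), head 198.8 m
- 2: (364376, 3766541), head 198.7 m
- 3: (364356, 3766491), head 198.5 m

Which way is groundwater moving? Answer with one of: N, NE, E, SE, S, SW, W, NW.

SW

With h = a·x + b·y + c and 1 as origin, the differences give:
  (-170)·a + 175·b = -0.1
  (-190)·a + 125·b = -0.3
Eliminate b (×125 and ×175, subtract): 12000·a = 40.00 → a = ∂h/∂x = +0.003333
Back-substitute: b = ∂h/∂y = +0.002667.
Flow = −∇h = (-0.003333 east, -0.002667 north), which points southwest.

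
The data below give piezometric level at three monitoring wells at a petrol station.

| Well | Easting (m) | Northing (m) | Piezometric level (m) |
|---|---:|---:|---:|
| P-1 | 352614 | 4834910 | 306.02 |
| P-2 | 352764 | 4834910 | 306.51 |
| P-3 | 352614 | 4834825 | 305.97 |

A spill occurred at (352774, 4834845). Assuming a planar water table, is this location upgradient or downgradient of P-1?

∂h/∂x = (306.51 − 306.02) / (352764 − 352614) = +0.003267
∂h/∂y = (305.97 − 306.02) / (4834825 − 4834910) = +0.0005882
Head at (352774, 4834845) = 306.02 + (+0.003267)·(160) + (+0.0005882)·(-65) = 306.50 m.
That is higher than the 306.02 m at P-1, so the point is upgradient.

upgradient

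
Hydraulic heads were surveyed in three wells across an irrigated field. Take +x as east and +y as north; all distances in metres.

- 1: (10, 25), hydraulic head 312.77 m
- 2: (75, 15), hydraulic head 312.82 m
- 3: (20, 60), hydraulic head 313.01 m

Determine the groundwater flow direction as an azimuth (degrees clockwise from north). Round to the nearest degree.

Taking 1 as reference: 2−1 = (65, -10, +0.05); 3−1 = (10, 35, +0.24).
Solve a·Δx + b·Δy = Δh: det = 65·35 − 10·(-10) = 2375.
∂h/∂x = [(+0.05)·35 − (+0.24)·(-10)] / 2375 = +0.001747
∂h/∂y = [65·(+0.24) − 10·(+0.05)] / 2375 = +0.006358
Flow direction (−∇h) has components (-0.001747 E, -0.006358 N).
Azimuth = atan2(E, N) = atan2(-0.001747, -0.006358) = 195.4° ≈ 195°.

195°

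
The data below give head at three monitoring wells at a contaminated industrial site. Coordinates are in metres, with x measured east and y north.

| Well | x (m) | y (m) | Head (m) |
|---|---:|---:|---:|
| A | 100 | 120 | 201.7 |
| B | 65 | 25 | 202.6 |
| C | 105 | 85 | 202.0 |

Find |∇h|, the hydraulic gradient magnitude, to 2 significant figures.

0.0090

Differences from A: to B (Δx, Δy, Δh) = (-35, -95, +0.9); to C = (5, -35, +0.3).
Determinant of the coordinate differences = (-35)·(-35) − 5·(-95) = 1700.
∂h/∂x = [(+0.9)·(-35) − (+0.3)·(-95)] / 1700 = -0.001765
∂h/∂y = [(-35)·(+0.3) − 5·(+0.9)] / 1700 = -0.008824
|∇h| = √(-0.001765² + -0.008824²) = 0.008999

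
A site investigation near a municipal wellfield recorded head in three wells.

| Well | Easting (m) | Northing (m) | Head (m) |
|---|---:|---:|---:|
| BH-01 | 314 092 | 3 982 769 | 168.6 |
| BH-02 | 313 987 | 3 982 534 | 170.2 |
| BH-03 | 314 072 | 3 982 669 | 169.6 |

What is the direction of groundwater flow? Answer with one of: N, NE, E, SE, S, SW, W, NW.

Differences from BH-01: to BH-02 (Δx, Δy, Δh) = (-105, -235, +1.6); to BH-03 = (-20, -100, +1.0).
Solve a·Δx + b·Δy = Δh: det = (-105)·(-100) − (-20)·(-235) = 5800.
∂h/∂x = [(+1.6)·(-100) − (+1.0)·(-235)] / 5800 = +0.01293
∂h/∂y = [(-105)·(+1.0) − (-20)·(+1.6)] / 5800 = -0.01259
Flow = −∇h = (-0.01293 east, +0.01259 north), which points northwest.

NW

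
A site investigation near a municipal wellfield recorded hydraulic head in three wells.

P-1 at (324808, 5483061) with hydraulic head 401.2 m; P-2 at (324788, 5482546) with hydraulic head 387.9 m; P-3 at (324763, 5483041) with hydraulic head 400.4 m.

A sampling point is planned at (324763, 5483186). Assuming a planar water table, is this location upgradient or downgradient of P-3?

upgradient

Differences from P-1: to P-2 (Δx, Δy, Δh) = (-20, -515, -13.3); to P-3 = (-45, -20, -0.8).
Determinant of the coordinate differences = (-20)·(-20) − (-45)·(-515) = -22775.
∂h/∂x = [(-13.3)·(-20) − (-0.8)·(-515)] / -22775 = +0.006411
∂h/∂y = [(-20)·(-0.8) − (-45)·(-13.3)] / -22775 = +0.02558
Head at (324763, 5483186) = 401.2 + (+0.006411)·(-45) + (+0.02558)·(125) = 404.11 m.
That is higher than the 400.4 m at P-3, so the point is upgradient.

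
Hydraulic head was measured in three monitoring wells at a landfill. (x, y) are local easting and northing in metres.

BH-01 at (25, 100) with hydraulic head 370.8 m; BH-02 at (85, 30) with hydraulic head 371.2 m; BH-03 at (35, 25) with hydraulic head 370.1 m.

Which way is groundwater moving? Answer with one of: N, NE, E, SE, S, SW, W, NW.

SW

Differences from BH-01: to BH-02 (Δx, Δy, Δh) = (60, -70, +0.4); to BH-03 = (10, -75, -0.7).
Determinant of the coordinate differences = 60·(-75) − 10·(-70) = -3800.
∂h/∂x = [(+0.4)·(-75) − (-0.7)·(-70)] / -3800 = +0.02079
∂h/∂y = [60·(-0.7) − 10·(+0.4)] / -3800 = +0.01211
Flow = −∇h = (-0.02079 east, -0.01211 north), which points southwest.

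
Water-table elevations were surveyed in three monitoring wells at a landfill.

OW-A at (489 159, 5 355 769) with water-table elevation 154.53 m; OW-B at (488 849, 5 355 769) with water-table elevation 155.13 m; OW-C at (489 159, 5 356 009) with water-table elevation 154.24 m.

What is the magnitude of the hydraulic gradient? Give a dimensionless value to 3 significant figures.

∂h/∂x = (155.13 − 154.53) / (488849 − 489159) = -0.001935
∂h/∂y = (154.24 − 154.53) / (5356009 − 5355769) = -0.001208
|∇h| = √(-0.001935² + -0.001208²) = 0.002281

0.00228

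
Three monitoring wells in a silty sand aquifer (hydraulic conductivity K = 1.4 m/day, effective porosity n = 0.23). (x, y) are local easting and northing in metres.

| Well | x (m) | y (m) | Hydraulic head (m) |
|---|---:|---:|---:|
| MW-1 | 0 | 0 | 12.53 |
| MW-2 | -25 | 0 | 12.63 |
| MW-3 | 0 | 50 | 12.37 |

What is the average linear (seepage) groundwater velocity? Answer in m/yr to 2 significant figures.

∂h/∂x = (12.63 − 12.53) / (-25 − 0) = -0.004000
∂h/∂y = (12.37 − 12.53) / (50 − 0) = -0.003200
|∇h| = √(-0.004000² + -0.003200²) = 0.005122
Seepage velocity v = K·i/n = 1.4 × 0.005122 / 0.23 = 0.03118 m/day = 11.39 m/yr.

11 m/yr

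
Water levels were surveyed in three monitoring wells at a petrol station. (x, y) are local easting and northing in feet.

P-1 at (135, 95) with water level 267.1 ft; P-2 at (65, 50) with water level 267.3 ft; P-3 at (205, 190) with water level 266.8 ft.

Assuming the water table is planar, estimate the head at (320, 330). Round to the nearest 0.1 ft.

Three-point gradient (reference P-1): Δ to P-2 = (-70, -45, +0.2), Δ to P-3 = (70, 95, -0.3).
∂h/∂x = -0.001571, ∂h/∂y = -0.002000 (det = -3500).
h(320, 330) = 267.1 + (-0.001571)·(185) + (-0.002000)·(235) = 267.1 -0.291 -0.470 = 266.339 ft.

266.3 ft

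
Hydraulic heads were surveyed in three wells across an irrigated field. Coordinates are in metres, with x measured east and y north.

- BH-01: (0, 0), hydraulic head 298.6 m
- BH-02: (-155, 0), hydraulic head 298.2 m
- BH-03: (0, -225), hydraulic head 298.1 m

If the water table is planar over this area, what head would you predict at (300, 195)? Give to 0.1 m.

299.8 m

∂h/∂x = (298.2 − 298.6) / (-155 − 0) = +0.002581
∂h/∂y = (298.1 − 298.6) / (-225 − 0) = +0.002222
h(300, 195) = 298.6 + (+0.002581)·(300) + (+0.002222)·(195) = 298.6 +0.774 +0.433 = 299.808 m.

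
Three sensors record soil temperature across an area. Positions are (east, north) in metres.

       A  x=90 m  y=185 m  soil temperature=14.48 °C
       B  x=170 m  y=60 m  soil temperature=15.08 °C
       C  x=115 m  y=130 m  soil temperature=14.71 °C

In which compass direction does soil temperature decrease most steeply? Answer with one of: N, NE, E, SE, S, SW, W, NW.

Differences from A: to B (Δx, Δy, Δh) = (80, -125, +0.60); to C = (25, -55, +0.23).
Determinant of the coordinate differences = 80·(-55) − 25·(-125) = -1275.
∂T/∂x = [(+0.60)·(-55) − (+0.23)·(-125)] / -1275 = +0.003333
∂T/∂y = [80·(+0.23) − 25·(+0.60)] / -1275 = -0.002667
Steepest decrease is along −∇f = (-0.003333 E, +0.002667 N) → northwest.

NW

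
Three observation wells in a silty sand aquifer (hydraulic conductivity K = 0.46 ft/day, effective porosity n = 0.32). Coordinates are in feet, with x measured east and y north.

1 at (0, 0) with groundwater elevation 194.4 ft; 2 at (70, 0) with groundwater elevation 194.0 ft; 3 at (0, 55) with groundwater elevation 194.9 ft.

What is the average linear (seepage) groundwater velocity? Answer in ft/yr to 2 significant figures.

5.6 ft/yr

∂h/∂x = (194.0 − 194.4) / (70 − 0) = -0.005714
∂h/∂y = (194.9 − 194.4) / (55 − 0) = +0.009091
|∇h| = √(-0.005714² + 0.009091²) = 0.01074
Seepage velocity v = K·i/n = 0.46 × 0.01074 / 0.32 = 0.01544 ft/day = 5.639 ft/yr.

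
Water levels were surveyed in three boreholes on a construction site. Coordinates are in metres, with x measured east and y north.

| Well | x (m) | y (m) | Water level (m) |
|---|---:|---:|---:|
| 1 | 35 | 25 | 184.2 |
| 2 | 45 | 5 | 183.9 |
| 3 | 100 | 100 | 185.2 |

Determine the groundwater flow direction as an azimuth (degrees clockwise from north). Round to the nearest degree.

Taking 1 as reference: 2−1 = (10, -20, -0.3); 3−1 = (65, 75, +1.0).
Solve a·Δx + b·Δy = Δh: det = 10·75 − 65·(-20) = 2050.
∂h/∂x = [(-0.3)·75 − (+1.0)·(-20)] / 2050 = -0.001220
∂h/∂y = [10·(+1.0) − 65·(-0.3)] / 2050 = +0.01439
Flow direction (−∇h) has components (+0.001220 E, -0.01439 N).
Azimuth = atan2(E, N) = atan2(+0.001220, -0.01439) = 175.2° ≈ 175°.

175°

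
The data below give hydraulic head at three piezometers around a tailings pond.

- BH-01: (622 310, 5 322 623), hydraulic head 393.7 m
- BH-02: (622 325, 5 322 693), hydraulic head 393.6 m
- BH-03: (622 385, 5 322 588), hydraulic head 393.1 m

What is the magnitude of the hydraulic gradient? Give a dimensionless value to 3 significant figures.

With h = a·x + b·y + c and BH-01 as origin, the differences give:
  15·a + 70·b = -0.1
  75·a + (-35)·b = -0.6
Eliminate b (×(-35) and ×70, subtract): -5775·a = 45.50 → a = ∂h/∂x = -0.007879
Back-substitute: b = ∂h/∂y = +0.0002597.
|∇h| = √(-0.007879² + 0.0002597²) = 0.007883

0.00788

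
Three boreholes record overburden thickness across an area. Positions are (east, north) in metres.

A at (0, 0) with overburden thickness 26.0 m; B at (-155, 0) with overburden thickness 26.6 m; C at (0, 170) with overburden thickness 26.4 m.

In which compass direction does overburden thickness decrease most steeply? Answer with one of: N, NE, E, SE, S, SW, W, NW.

∂d/∂x = (26.6 − 26.0) / (-155 − 0) = -0.003871
∂d/∂y = (26.4 − 26.0) / (170 − 0) = +0.002353
Steepest decrease is along −∇f = (+0.003871 E, -0.002353 N) → southeast.

SE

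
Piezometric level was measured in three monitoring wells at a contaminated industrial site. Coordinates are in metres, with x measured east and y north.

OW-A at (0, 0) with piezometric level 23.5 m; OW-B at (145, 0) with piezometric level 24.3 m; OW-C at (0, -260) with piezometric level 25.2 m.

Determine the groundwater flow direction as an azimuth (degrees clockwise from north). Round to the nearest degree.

∂h/∂x = (24.3 − 23.5) / (145 − 0) = +0.005517
∂h/∂y = (25.2 − 23.5) / (-260 − 0) = -0.006538
Flow direction (−∇h) has components (-0.005517 E, +0.006538 N).
Azimuth = atan2(E, N) = atan2(-0.005517, +0.006538) = 319.8° ≈ 320°.

320°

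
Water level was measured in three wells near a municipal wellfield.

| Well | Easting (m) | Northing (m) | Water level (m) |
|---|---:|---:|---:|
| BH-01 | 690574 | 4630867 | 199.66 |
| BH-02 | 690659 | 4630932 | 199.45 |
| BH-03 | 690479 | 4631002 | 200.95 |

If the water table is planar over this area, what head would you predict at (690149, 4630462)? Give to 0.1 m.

With h = a·x + b·y + c and BH-01 as origin, the differences give:
  85·a + 65·b = -0.21
  (-95)·a + 135·b = +1.29
Eliminate b (×135 and ×65, subtract): 17650·a = -112.200 → a = ∂h/∂x = -0.006357
Back-substitute: b = ∂h/∂y = +0.005082.
h(690149, 4630462) = 199.66 + (-0.006357)·(-425) + (+0.005082)·(-405) = 199.66 +2.702 -2.058 = 200.303 m.

200.3 m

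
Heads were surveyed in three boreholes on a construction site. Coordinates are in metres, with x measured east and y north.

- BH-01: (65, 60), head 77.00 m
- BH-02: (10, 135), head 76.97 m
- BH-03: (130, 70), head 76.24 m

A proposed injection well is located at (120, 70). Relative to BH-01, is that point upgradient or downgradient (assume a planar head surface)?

Three-point gradient (reference BH-01): Δ to BH-02 = (-55, 75, -0.03), Δ to BH-03 = (65, 10, -0.76).
∂h/∂x = -0.01045, ∂h/∂y = -0.008065 (det = -5425).
Head at (120, 70) = 77.00 + (-0.01045)·(55) + (-0.008065)·(10) = 76.34 m.
That is lower than the 77.00 m at BH-01, so the point is downgradient.

downgradient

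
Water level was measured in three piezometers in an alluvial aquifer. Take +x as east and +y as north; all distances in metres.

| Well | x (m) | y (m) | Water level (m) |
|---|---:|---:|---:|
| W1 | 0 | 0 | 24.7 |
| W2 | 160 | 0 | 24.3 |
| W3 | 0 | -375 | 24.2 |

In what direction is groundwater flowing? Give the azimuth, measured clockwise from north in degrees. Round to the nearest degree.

118°

∂h/∂x = (24.3 − 24.7) / (160 − 0) = -0.002500
∂h/∂y = (24.2 − 24.7) / (-375 − 0) = +0.001333
Flow direction (−∇h) has components (+0.002500 E, -0.001333 N).
Azimuth = atan2(E, N) = atan2(+0.002500, -0.001333) = 118.1° ≈ 118°.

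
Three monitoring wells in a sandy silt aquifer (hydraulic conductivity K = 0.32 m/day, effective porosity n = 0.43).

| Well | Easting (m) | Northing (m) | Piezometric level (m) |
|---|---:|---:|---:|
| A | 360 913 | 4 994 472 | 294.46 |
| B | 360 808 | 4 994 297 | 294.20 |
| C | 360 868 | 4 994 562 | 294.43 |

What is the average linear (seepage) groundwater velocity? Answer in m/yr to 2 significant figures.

With h = a·x + b·y + c and A as origin, the differences give:
  (-105)·a + (-175)·b = -0.26
  (-45)·a + 90·b = -0.03
Eliminate b (×90 and ×(-175), subtract): -17325·a = -28.650 → a = ∂h/∂x = +0.001654
Back-substitute: b = ∂h/∂y = +0.0004935.
|∇h| = √(0.001654² + 0.0004935²) = 0.001726
Seepage velocity v = K·i/n = 0.32 × 0.001726 / 0.43 = 0.001284 m/day = 0.469 m/yr.

0.47 m/yr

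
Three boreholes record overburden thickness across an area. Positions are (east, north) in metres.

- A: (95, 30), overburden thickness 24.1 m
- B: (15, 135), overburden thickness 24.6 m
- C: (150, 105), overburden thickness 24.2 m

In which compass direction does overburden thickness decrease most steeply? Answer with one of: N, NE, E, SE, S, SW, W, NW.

SE

Differences from A: to B (Δx, Δy, Δh) = (-80, 105, +0.5); to C = (55, 75, +0.1).
Determinant of the coordinate differences = (-80)·75 − 55·105 = -11775.
∂d/∂x = [(+0.5)·75 − (+0.1)·105] / -11775 = -0.002293
∂d/∂y = [(-80)·(+0.1) − 55·(+0.5)] / -11775 = +0.003015
Steepest decrease is along −∇f = (+0.002293 E, -0.003015 N) → southeast.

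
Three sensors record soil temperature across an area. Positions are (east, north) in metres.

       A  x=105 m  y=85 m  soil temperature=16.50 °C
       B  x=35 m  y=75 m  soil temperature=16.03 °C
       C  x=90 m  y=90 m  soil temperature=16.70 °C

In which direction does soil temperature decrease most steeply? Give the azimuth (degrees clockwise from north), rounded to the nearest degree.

Taking A as reference: B−A = (-70, -10, -0.47); C−A = (-15, 5, +0.20).
Solve a·Δx + b·Δy = ΔT: det = (-70)·5 − (-15)·(-10) = -500.
∂T/∂x = [(-0.47)·5 − (+0.20)·(-10)] / -500 = +0.0007000
∂T/∂y = [(-70)·(+0.20) − (-15)·(-0.47)] / -500 = +0.04210
Steepest decrease is along −∇f: components (-0.0007000 E, -0.04210 N).
Azimuth = atan2(-0.0007000, -0.04210) = 181.0° ≈ 181°.

181°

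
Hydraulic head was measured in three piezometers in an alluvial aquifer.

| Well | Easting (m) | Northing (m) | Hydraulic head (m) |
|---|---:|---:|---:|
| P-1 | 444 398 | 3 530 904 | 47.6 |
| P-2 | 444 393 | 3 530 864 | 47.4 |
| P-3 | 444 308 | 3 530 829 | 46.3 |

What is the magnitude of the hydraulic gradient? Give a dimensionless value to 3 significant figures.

0.0120

With h = a·x + b·y + c and P-1 as origin, the differences give:
  (-5)·a + (-40)·b = -0.2
  (-90)·a + (-75)·b = -1.3
Eliminate b (×(-75) and ×(-40), subtract): -3225·a = -37.00 → a = ∂h/∂x = +0.01147
Back-substitute: b = ∂h/∂y = +0.003566.
|∇h| = √(0.01147² + 0.003566²) = 0.01201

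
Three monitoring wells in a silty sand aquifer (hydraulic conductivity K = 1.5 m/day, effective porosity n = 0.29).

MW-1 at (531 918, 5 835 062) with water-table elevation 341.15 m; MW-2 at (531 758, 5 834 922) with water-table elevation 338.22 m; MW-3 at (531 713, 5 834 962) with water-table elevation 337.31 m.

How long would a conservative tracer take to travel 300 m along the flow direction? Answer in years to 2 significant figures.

Taking MW-1 as reference: MW-2−MW-1 = (-160, -140, -2.93); MW-3−MW-1 = (-205, -100, -3.84).
Determinant of the coordinate differences = (-160)·(-100) − (-205)·(-140) = -12700.
∂h/∂x = [(-2.93)·(-100) − (-3.84)·(-140)] / -12700 = +0.01926
∂h/∂y = [(-160)·(-3.84) − (-205)·(-2.93)] / -12700 = -0.001083
|∇h| = √(0.01926² + -0.001083²) = 0.01929
Seepage velocity v = K·i/n = 1.5 × 0.01929 / 0.29 = 0.09978 m/day.
t = 300 / 0.09978 = 3007 days = 8.23 years.

8.2 years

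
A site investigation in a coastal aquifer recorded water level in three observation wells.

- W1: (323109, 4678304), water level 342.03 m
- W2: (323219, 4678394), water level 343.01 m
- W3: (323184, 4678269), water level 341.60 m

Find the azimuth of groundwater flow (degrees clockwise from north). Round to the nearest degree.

Taking W1 as reference: W2−W1 = (110, 90, +0.98); W3−W1 = (75, -35, -0.43).
Determinant of the coordinate differences = 110·(-35) − 75·90 = -10600.
∂h/∂x = [(+0.98)·(-35) − (-0.43)·90] / -10600 = -0.0004151
∂h/∂y = [110·(-0.43) − 75·(+0.98)] / -10600 = +0.01140
Flow direction (−∇h) has components (+0.0004151 E, -0.01140 N).
Azimuth = atan2(E, N) = atan2(+0.0004151, -0.01140) = 177.9° ≈ 178°.

178°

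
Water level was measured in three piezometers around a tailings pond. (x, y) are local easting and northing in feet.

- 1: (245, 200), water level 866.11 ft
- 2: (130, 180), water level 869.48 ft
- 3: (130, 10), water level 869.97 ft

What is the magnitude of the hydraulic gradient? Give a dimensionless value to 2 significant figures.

0.029

With h = a·x + b·y + c and 1 as origin, the differences give:
  (-115)·a + (-20)·b = +3.37
  (-115)·a + (-190)·b = +3.86
Eliminate b (×(-190) and ×(-20), subtract): 19550·a = -563.100 → a = ∂h/∂x = -0.02880
Back-substitute: b = ∂h/∂y = -0.002882.
|∇h| = √(-0.02880² + -0.002882²) = 0.02894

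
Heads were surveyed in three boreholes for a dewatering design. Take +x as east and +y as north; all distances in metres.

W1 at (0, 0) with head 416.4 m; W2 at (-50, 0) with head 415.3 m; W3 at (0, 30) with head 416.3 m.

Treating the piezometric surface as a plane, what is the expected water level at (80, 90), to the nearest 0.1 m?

∂h/∂x = (415.3 − 416.4) / (-50 − 0) = +0.02200
∂h/∂y = (416.3 − 416.4) / (30 − 0) = -0.003333
h(80, 90) = 416.4 + (+0.02200)·(80) + (-0.003333)·(90) = 416.4 +1.760 -0.300 = 417.860 m.

417.9 m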